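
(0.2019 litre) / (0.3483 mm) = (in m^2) 0.5797. Check: 1 litre = 0.001 m^3, so 0.2019 litre = 0.2019 * 0.001 = 0.0002019 m^3. 1 mm = 0.001 m, so 0.3483 mm = 0.3483 * 0.001 = 0.0003483 m. Combine: 0.0002019 m^3 / 0.0003483 m = 0.5796727 m^2. Result: 0.5796727 m^2 ≈ 0.5797 m^2 (4 s.f.).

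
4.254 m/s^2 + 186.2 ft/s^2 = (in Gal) 6101. Check: 4.254 m/s^2 is already in m/s^2. 1 ft/s^2 = 0.3048 m/s^2, so 186.2 ft/s^2 = 186.2 * 0.3048 = 56.75376 m/s^2. Sum: 4.254 + 56.75376 = 61.00776 m/s^2. 1 Gal = 0.01 m/s^2, so 61.00776 m/s^2 = 61.00776 / 0.01 = 6100.776 Gal ≈ 6101 Gal (4 s.f.).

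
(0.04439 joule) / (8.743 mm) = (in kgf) 0.5177. Check: 0.04439 joule = 0.04439 J. 1 mm = 0.001 m, so 8.743 mm = 8.743 * 0.001 = 0.008743 m. Combine: 0.04439 J / 0.008743 m = 5.0772046 N. 1 kgf = 9.80665 N, so 5.0772046 N = 5.0772046 / 9.80665 = 0.51773079 kgf ≈ 0.5177 kgf (4 s.f.).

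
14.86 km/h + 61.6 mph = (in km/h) 114. Check: 1 km/h = 0.27777778 m/s, so 14.86 km/h = 14.86 * 0.27777778 = 4.1277778 m/s. 1 mph = 0.44704 m/s, so 61.6 mph = 61.6 * 0.44704 = 27.537664 m/s. Sum: 4.1277778 + 27.537664 = 31.665442 m/s. 1 km/h = 0.27777778 m/s, so 31.665442 m/s = 31.665442 / 0.27777778 = 113.99559 km/h ≈ 114 km/h (4 s.f.).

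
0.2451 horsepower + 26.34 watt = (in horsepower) 0.2804. Check: 1 horsepower = 745.69987 W, so 0.2451 horsepower = 0.2451 * 745.69987 = 182.77104 W. 26.34 watt = 26.34 W. Sum: 182.77104 + 26.34 = 209.11104 W. 1 horsepower = 745.69987 W, so 209.11104 W = 209.11104 / 745.69987 = 0.28042252 horsepower ≈ 0.2804 horsepower (4 s.f.).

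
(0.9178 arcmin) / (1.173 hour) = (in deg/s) 1 arcmin = 0.00029088821 rad, so 0.9178 arcmin = 0.9178 * 0.00029088821 = 0.0002669772 rad. 1 hour = 3600 s, so 1.173 hour = 1.173 * 3600 = 4222.8 s. Combine: 0.0002669772 rad / 4222.8 s = 6.322279e-08 rad/s. 1 deg/s = 0.017453293 rad/s, so 6.322279e-08 rad/s = 6.322279e-08 / 0.017453293 = 3.622399e-06 deg/s ≈ 3.622e-06 deg/s (4 s.f.). Final answer: 3.622e-06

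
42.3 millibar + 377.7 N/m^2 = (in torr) 1 millibar = 100 Pa, so 42.3 millibar = 42.3 * 100 = 4230 Pa. 377.7 N/m^2 = 377.7 Pa. Sum: 4230 + 377.7 = 4607.7 Pa. 1 torr = 133.32237 Pa, so 4607.7 Pa = 4607.7 / 133.32237 = 34.560592 torr ≈ 34.56 torr (4 s.f.). Final answer: 34.56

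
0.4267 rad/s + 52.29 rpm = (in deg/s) 338.2. Check: 0.4267 rad/s is already in rad/s. 1 rpm = 0.10471976 rad/s, so 52.29 rpm = 52.29 * 0.10471976 = 5.475796 rad/s. Sum: 0.4267 + 5.475796 = 5.902496 rad/s. 1 deg/s = 0.017453293 rad/s, so 5.902496 rad/s = 5.902496 / 0.017453293 = 338.18811 deg/s ≈ 338.2 deg/s (4 s.f.).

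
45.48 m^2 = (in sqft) 489.5. Check: 1 sqft = 0.09290304 m^2, so 45.48 m^2 = 45.48 / 0.09290304 = 489.54265 sqft ≈ 489.5 sqft (4 s.f.).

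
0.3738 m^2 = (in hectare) 3.738e-05. Check: 1 hectare = 10000 m^2, so 0.3738 m^2 = 0.3738 / 10000 = 3.738e-05 hectare.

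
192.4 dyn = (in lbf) 0.0004325. Check: 1 dyn = 1e-05 N, so 192.4 dyn = 192.4 * 1e-05 = 0.001924 N. 1 lbf = 4.4482216 N, so 0.001924 N = 0.001924 / 4.4482216 = 0.00043253241 lbf ≈ 0.0004325 lbf (4 s.f.).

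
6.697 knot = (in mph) 1 knot = 0.51444444 m/s, so 6.697 knot = 6.697 * 0.51444444 = 3.4452344 m/s. 1 mph = 0.44704 m/s, so 3.4452344 m/s = 3.4452344 / 0.44704 = 7.70677 mph ≈ 7.707 mph (4 s.f.). Final answer: 7.707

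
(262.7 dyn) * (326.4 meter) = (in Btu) 1 dyn = 1e-05 N, so 262.7 dyn = 262.7 * 1e-05 = 0.002627 N. 326.4 meter = 326.4 m. Combine: 0.002627 N * 326.4 m = 0.8574528 J. 1 Btu = 1055.0559 J, so 0.8574528 J = 0.8574528 / 1055.0559 = 0.00081270844 Btu ≈ 0.0008127 Btu (4 s.f.). Final answer: 0.0008127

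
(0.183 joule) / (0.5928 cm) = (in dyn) 3.087e+06. Check: 0.183 joule = 0.183 J. 1 cm = 0.01 m, so 0.5928 cm = 0.5928 * 0.01 = 0.005928 m. Combine: 0.183 J / 0.005928 m = 30.870445 N. 1 dyn = 1e-05 N, so 30.870445 N = 30.870445 / 1e-05 = 3087044.5 dyn ≈ 3.087e+06 dyn (4 s.f.).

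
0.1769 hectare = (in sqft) 1 hectare = 10000 m^2, so 0.1769 hectare = 0.1769 * 10000 = 1769 m^2. 1 sqft = 0.09290304 m^2, so 1769 m^2 = 1769 / 0.09290304 = 19041.358 sqft ≈ 1.904e+04 sqft (4 s.f.). Final answer: 1.904e+04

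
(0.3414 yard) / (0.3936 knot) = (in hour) 1 yard = 0.9144 m, so 0.3414 yard = 0.3414 * 0.9144 = 0.31217616 m. 1 knot = 0.51444444 m/s, so 0.3936 knot = 0.3936 * 0.51444444 = 0.20248533 m/s. Combine: 0.31217616 m / 0.20248533 m/s = 1.5417223 s. 1 hour = 3600 s, so 1.5417223 s = 1.5417223 / 3600 = 0.0004282562 hour ≈ 0.0004283 hour (4 s.f.). Final answer: 0.0004283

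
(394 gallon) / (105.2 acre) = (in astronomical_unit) 2.342e-17. Check: 1 gallon = 0.0037854118 m^3, so 394 gallon = 394 * 0.0037854118 = 1.4914522 m^3. 1 acre = 4046.8564 m^2, so 105.2 acre = 105.2 * 4046.8564 = 425729.3 m^2. Combine: 1.4914522 m^3 / 425729.3 m^2 = 3.5032878e-06 m. 1 astronomical_unit = 1.4959787e+11 m, so 3.5032878e-06 m = 3.5032878e-06 / 1.4959787e+11 = 2.3418032e-17 astronomical_unit ≈ 2.342e-17 astronomical_unit (4 s.f.).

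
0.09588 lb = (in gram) 1 lb = 0.45359237 kg, so 0.09588 lb = 0.09588 * 0.45359237 = 0.043490436 kg. 1 gram = 0.001 kg, so 0.043490436 kg = 0.043490436 / 0.001 = 43.490436 gram ≈ 43.49 gram (4 s.f.). Final answer: 43.49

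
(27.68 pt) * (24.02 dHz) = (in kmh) 0.08444. Check: 1 pt = 0.00035277778 m, so 27.68 pt = 27.68 * 0.00035277778 = 0.0097648889 m. 1 dHz = 0.1 Hz, so 24.02 dHz = 24.02 * 0.1 = 2.402 Hz. Combine: 0.0097648889 m * 2.402 Hz = 0.023455263 m/s. 1 kmh = 0.27777778 m/s, so 0.023455263 m/s = 0.023455263 / 0.27777778 = 0.084438947 kmh ≈ 0.08444 kmh (4 s.f.).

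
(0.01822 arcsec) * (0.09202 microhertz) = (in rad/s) 1 arcsec = 4.8481368e-06 rad, so 0.01822 arcsec = 0.01822 * 4.8481368e-06 = 8.8333053e-08 rad. 1 microhertz = 1e-06 Hz, so 0.09202 microhertz = 0.09202 * 1e-06 = 9.202e-08 Hz. Combine: 8.8333053e-08 rad * 9.202e-08 Hz = 8.1284075e-15 rad/s. Result: 8.1284075e-15 rad/s ≈ 8.128e-15 rad/s (4 s.f.). Final answer: 8.128e-15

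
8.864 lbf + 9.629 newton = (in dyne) 4.906e+06. Check: 1 lbf = 4.4482216 N, so 8.864 lbf = 8.864 * 4.4482216 = 39.429036 N. 9.629 newton = 9.629 N. Sum: 39.429036 + 9.629 = 49.058036 N. 1 dyne = 1e-05 N, so 49.058036 N = 49.058036 / 1e-05 = 4905803.6 dyne ≈ 4.906e+06 dyne (4 s.f.).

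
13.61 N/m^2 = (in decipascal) 136.1. Check: 13.61 N/m^2 = 13.61 Pa. 1 decipascal = 0.1 Pa, so 13.61 Pa = 13.61 / 0.1 = 136.1 decipascal.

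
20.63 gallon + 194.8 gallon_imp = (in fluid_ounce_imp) 1 gallon = 0.0037854118 m^3, so 20.63 gallon = 20.63 * 0.0037854118 = 0.078093045 m^3. 1 gallon_imp = 0.00454609 m^3, so 194.8 gallon_imp = 194.8 * 0.00454609 = 0.88557833 m^3. Sum: 0.078093045 + 0.88557833 = 0.96367138 m^3. 1 fluid_ounce_imp = 2.8413063e-05 m^3, so 0.96367138 m^3 = 0.96367138 / 2.8413063e-05 = 33916.491 fluid_ounce_imp ≈ 3.392e+04 fluid_ounce_imp (4 s.f.). Final answer: 3.392e+04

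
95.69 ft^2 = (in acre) 1 ft^2 = 0.09290304 m^2, so 95.69 ft^2 = 95.69 * 0.09290304 = 8.8898919 m^2. 1 acre = 4046.8564 m^2, so 8.8898919 m^2 = 8.8898919 / 4046.8564 = 0.0021967401 acre ≈ 0.002197 acre (4 s.f.). Final answer: 0.002197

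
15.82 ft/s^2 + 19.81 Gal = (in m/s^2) 1 ft/s^2 = 0.3048 m/s^2, so 15.82 ft/s^2 = 15.82 * 0.3048 = 4.821936 m/s^2. 1 Gal = 0.01 m/s^2, so 19.81 Gal = 19.81 * 0.01 = 0.1981 m/s^2. Sum: 4.821936 + 0.1981 = 5.020036 m/s^2. Result: 5.020036 m/s^2 ≈ 5.02 m/s^2 (4 s.f.). Final answer: 5.02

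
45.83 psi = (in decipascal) 3.16e+06. Check: 1 psi = 6894.7573 Pa, so 45.83 psi = 45.83 * 6894.7573 = 315986.73 Pa. 1 decipascal = 0.1 Pa, so 315986.73 Pa = 315986.73 / 0.1 = 3159867.3 decipascal ≈ 3.16e+06 decipascal (4 s.f.).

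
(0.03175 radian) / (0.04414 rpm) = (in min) 0.1145. Check: 0.03175 radian = 0.03175 rad. 1 rpm = 0.10471976 rad/s, so 0.04414 rpm = 0.04414 * 0.10471976 = 0.00462233 rad/s. Combine: 0.03175 rad / 0.00462233 rad/s = 6.8688302 s. 1 min = 60 s, so 6.8688302 s = 6.8688302 / 60 = 0.1144805 min ≈ 0.1145 min (4 s.f.).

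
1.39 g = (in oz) 0.04903. Check: 1 g = 0.001 kg, so 1.39 g = 1.39 * 0.001 = 0.00139 kg. 1 oz = 0.028349523 kg, so 0.00139 kg = 0.00139 / 0.028349523 = 0.049030807 oz ≈ 0.04903 oz (4 s.f.).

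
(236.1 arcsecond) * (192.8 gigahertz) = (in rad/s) 2.207e+08. Check: 1 arcsecond = 4.8481368e-06 rad, so 236.1 arcsecond = 236.1 * 4.8481368e-06 = 0.0011446451 rad. 1 gigahertz = 1e+09 Hz, so 192.8 gigahertz = 192.8 * 1e+09 = 1.928e+11 Hz. Combine: 0.0011446451 rad * 1.928e+11 Hz = 2.2068758e+08 rad/s. Result: 2.2068758e+08 rad/s ≈ 2.207e+08 rad/s (4 s.f.).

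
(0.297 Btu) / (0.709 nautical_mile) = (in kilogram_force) 0.02433. Check: 1 Btu = 1055.0559 J, so 0.297 Btu = 0.297 * 1055.0559 = 313.35159 J. 1 nautical_mile = 1852 m, so 0.709 nautical_mile = 0.709 * 1852 = 1313.068 m. Combine: 313.35159 J / 1313.068 m = 0.23864079 N. 1 kilogram_force = 9.80665 N, so 0.23864079 N = 0.23864079 / 9.80665 = 0.024334589 kilogram_force ≈ 0.02433 kilogram_force (4 s.f.).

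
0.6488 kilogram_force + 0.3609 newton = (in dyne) 6.723e+05. Check: 1 kilogram_force = 9.80665 N, so 0.6488 kilogram_force = 0.6488 * 9.80665 = 6.3625545 N. 0.3609 newton = 0.3609 N. Sum: 6.3625545 + 0.3609 = 6.7234545 N. 1 dyne = 1e-05 N, so 6.7234545 N = 6.7234545 / 1e-05 = 672345.45 dyne ≈ 6.723e+05 dyne (4 s.f.).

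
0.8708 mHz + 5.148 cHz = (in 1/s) 0.05235. Check: 1 mHz = 0.001 Hz, so 0.8708 mHz = 0.8708 * 0.001 = 0.0008708 Hz. 1 cHz = 0.01 Hz, so 5.148 cHz = 5.148 * 0.01 = 0.05148 Hz. Sum: 0.0008708 + 0.05148 = 0.0523508 Hz. 0.0523508 Hz = 0.0523508 1/s ≈ 0.05235 1/s (4 s.f.).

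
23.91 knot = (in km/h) 1 knot = 0.51444444 m/s, so 23.91 knot = 23.91 * 0.51444444 = 12.300367 m/s. 1 km/h = 0.27777778 m/s, so 12.300367 m/s = 12.300367 / 0.27777778 = 44.28132 km/h ≈ 44.28 km/h (4 s.f.). Final answer: 44.28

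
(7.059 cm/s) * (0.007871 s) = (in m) 0.0005556. Check: 1 cm/s = 0.01 m/s, so 7.059 cm/s = 7.059 * 0.01 = 0.07059 m/s. 0.007871 s is already in s. Combine: 0.07059 m/s * 0.007871 s = 0.00055561389 m. Result: 0.00055561389 m ≈ 0.0005556 m (4 s.f.).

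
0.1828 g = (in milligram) 1 g = 0.001 kg, so 0.1828 g = 0.1828 * 0.001 = 0.0001828 kg. 1 milligram = 1e-06 kg, so 0.0001828 kg = 0.0001828 / 1e-06 = 182.8 milligram. Final answer: 182.8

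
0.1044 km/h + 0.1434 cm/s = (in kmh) 0.1096. Check: 1 km/h = 0.27777778 m/s, so 0.1044 km/h = 0.1044 * 0.27777778 = 0.029 m/s. 1 cm/s = 0.01 m/s, so 0.1434 cm/s = 0.1434 * 0.01 = 0.001434 m/s. Sum: 0.029 + 0.001434 = 0.030434 m/s. 1 kmh = 0.27777778 m/s, so 0.030434 m/s = 0.030434 / 0.27777778 = 0.1095624 kmh ≈ 0.1096 kmh (4 s.f.).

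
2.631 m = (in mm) 2631. Check: 1 mm = 0.001 m, so 2.631 m = 2.631 / 0.001 = 2631 mm.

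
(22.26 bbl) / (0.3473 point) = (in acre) 7.138. Check: 1 bbl = 0.15898729 m^3, so 22.26 bbl = 22.26 * 0.15898729 = 3.5390572 m^3. 1 point = 0.00035277778 m, so 0.3473 point = 0.3473 * 0.00035277778 = 0.00012251972 m. Combine: 3.5390572 m^3 / 0.00012251972 m = 28885.612 m^2. 1 acre = 4046.8564 m^2, so 28885.612 m^2 = 28885.612 / 4046.8564 = 7.1377902 acre ≈ 7.138 acre (4 s.f.).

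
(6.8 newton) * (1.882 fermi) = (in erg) 6.8 newton = 6.8 N. 1 fermi = 1e-15 m, so 1.882 fermi = 1.882 * 1e-15 = 1.882e-15 m. Combine: 6.8 N * 1.882e-15 m = 1.27976e-14 J. 1 erg = 1e-07 J, so 1.27976e-14 J = 1.27976e-14 / 1e-07 = 1.27976e-07 erg ≈ 1.28e-07 erg (4 s.f.). Final answer: 1.28e-07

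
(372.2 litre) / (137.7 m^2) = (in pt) 7.662. Check: 1 litre = 0.001 m^3, so 372.2 litre = 372.2 * 0.001 = 0.3722 m^3. 137.7 m^2 is already in m^2. Combine: 0.3722 m^3 / 137.7 m^2 = 0.0027029775 m. 1 pt = 0.00035277778 m, so 0.0027029775 m = 0.0027029775 / 0.00035277778 = 7.6619834 pt ≈ 7.662 pt (4 s.f.).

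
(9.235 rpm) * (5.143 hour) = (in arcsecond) 1 rpm = 0.10471976 rad/s, so 9.235 rpm = 9.235 * 0.10471976 = 0.96708694 rad/s. 1 hour = 3600 s, so 5.143 hour = 5.143 * 3600 = 18514.8 s. Combine: 0.96708694 rad/s * 18514.8 s = 17905.421 rad. 1 arcsecond = 4.8481368e-06 rad, so 17905.421 rad = 17905.421 / 4.8481368e-06 = 3.6932582e+09 arcsecond ≈ 3.693e+09 arcsecond (4 s.f.). Final answer: 3.693e+09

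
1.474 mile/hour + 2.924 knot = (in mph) 4.839. Check: 1 mile/hour = 0.44704 m/s, so 1.474 mile/hour = 1.474 * 0.44704 = 0.65893696 m/s. 1 knot = 0.51444444 m/s, so 2.924 knot = 2.924 * 0.51444444 = 1.5042356 m/s. Sum: 0.65893696 + 1.5042356 = 2.1631725 m/s. 1 mph = 0.44704 m/s, so 2.1631725 m/s = 2.1631725 / 0.44704 = 4.8388791 mph ≈ 4.839 mph (4 s.f.).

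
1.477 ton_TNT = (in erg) 1 ton_TNT = 4.184e+09 J, so 1.477 ton_TNT = 1.477 * 4.184e+09 = 6.179768e+09 J. 1 erg = 1e-07 J, so 6.179768e+09 J = 6.179768e+09 / 1e-07 = 6.179768e+16 erg ≈ 6.18e+16 erg (4 s.f.). Final answer: 6.18e+16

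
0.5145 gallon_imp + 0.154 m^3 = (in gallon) 1 gallon_imp = 0.00454609 m^3, so 0.5145 gallon_imp = 0.5145 * 0.00454609 = 0.0023389633 m^3. 0.154 m^3 is already in m^3. Sum: 0.0023389633 + 0.154 = 0.15633896 m^3. 1 gallon = 0.0037854118 m^3, so 0.15633896 m^3 = 0.15633896 / 0.0037854118 = 41.300385 gallon ≈ 41.3 gallon (4 s.f.). Final answer: 41.3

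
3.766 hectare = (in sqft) 1 hectare = 10000 m^2, so 3.766 hectare = 3.766 * 10000 = 37660 m^2. 1 sqft = 0.09290304 m^2, so 37660 m^2 = 37660 / 0.09290304 = 405368.87 sqft ≈ 4.054e+05 sqft (4 s.f.). Final answer: 4.054e+05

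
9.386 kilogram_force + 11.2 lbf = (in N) 1 kilogram_force = 9.80665 N, so 9.386 kilogram_force = 9.386 * 9.80665 = 92.045217 N. 1 lbf = 4.4482216 N, so 11.2 lbf = 11.2 * 4.4482216 = 49.820082 N. Sum: 92.045217 + 49.820082 = 141.8653 N. Result: 141.8653 N ≈ 141.9 N (4 s.f.). Final answer: 141.9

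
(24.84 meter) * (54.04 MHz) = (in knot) 24.84 meter = 24.84 m. 1 MHz = 1000000 Hz, so 54.04 MHz = 54.04 * 1000000 = 54040000 Hz. Combine: 24.84 m * 54040000 Hz = 1.3423536e+09 m/s. 1 knot = 0.51444444 m/s, so 1.3423536e+09 m/s = 1.3423536e+09 / 0.51444444 = 2.6093267e+09 knot ≈ 2.609e+09 knot (4 s.f.). Final answer: 2.609e+09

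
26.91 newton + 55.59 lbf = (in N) 26.91 newton = 26.91 N. 1 lbf = 4.4482216 N, so 55.59 lbf = 55.59 * 4.4482216 = 247.27664 N. Sum: 26.91 + 247.27664 = 274.18664 N. Result: 274.18664 N ≈ 274.2 N (4 s.f.). Final answer: 274.2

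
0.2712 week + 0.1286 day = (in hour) 48.65. Check: 1 week = 604800 s, so 0.2712 week = 0.2712 * 604800 = 164021.76 s. 1 day = 86400 s, so 0.1286 day = 0.1286 * 86400 = 11111.04 s. Sum: 164021.76 + 11111.04 = 175132.8 s. 1 hour = 3600 s, so 175132.8 s = 175132.8 / 3600 = 48.648 hour ≈ 48.65 hour (4 s.f.).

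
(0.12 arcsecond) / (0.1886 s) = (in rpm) 2.946e-05. Check: 1 arcsecond = 4.8481368e-06 rad, so 0.12 arcsecond = 0.12 * 4.8481368e-06 = 5.8177642e-07 rad. 0.1886 s is already in s. Combine: 5.8177642e-07 rad / 0.1886 s = 3.0847106e-06 rad/s. 1 rpm = 0.10471976 rad/s, so 3.0847106e-06 rad/s = 3.0847106e-06 / 0.10471976 = 2.9456816e-05 rpm ≈ 2.946e-05 rpm (4 s.f.).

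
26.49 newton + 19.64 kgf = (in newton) 219.1. Check: 26.49 newton = 26.49 N. 1 kgf = 9.80665 N, so 19.64 kgf = 19.64 * 9.80665 = 192.60261 N. Sum: 26.49 + 192.60261 = 219.09261 N. 219.09261 N = 219.09261 newton ≈ 219.1 newton (4 s.f.).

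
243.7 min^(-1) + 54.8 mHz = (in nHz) 1 min^(-1) = 0.016666667 Hz, so 243.7 min^(-1) = 243.7 * 0.016666667 = 4.0616667 Hz. 1 mHz = 0.001 Hz, so 54.8 mHz = 54.8 * 0.001 = 0.0548 Hz. Sum: 4.0616667 + 0.0548 = 4.1164667 Hz. 1 nHz = 1e-09 Hz, so 4.1164667 Hz = 4.1164667 / 1e-09 = 4.1164667e+09 nHz ≈ 4.116e+09 nHz (4 s.f.). Final answer: 4.116e+09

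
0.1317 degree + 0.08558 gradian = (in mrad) 1 degree = 0.017453293 rad, so 0.1317 degree = 0.1317 * 0.017453293 = 0.0022985986 rad. 1 gradian = 0.015707963 rad, so 0.08558 gradian = 0.08558 * 0.015707963 = 0.0013442875 rad. Sum: 0.0022985986 + 0.0013442875 = 0.0036428861 rad. 1 mrad = 0.001 rad, so 0.0036428861 rad = 0.0036428861 / 0.001 = 3.6428861 mrad ≈ 3.643 mrad (4 s.f.). Final answer: 3.643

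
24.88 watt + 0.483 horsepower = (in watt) 24.88 watt = 24.88 W. 1 horsepower = 745.69987 W, so 0.483 horsepower = 0.483 * 745.69987 = 360.17304 W. Sum: 24.88 + 360.17304 = 385.05304 W. 385.05304 W = 385.05304 watt ≈ 385.1 watt (4 s.f.). Final answer: 385.1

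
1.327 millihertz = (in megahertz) 1 millihertz = 0.001 Hz, so 1.327 millihertz = 1.327 * 0.001 = 0.001327 Hz. 1 megahertz = 1000000 Hz, so 0.001327 Hz = 0.001327 / 1000000 = 1.327e-09 megahertz. Final answer: 1.327e-09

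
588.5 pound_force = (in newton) 1 pound_force = 4.4482216 N, so 588.5 pound_force = 588.5 * 4.4482216 = 2617.7784 N. 2617.7784 N = 2617.7784 newton ≈ 2618 newton (4 s.f.). Final answer: 2618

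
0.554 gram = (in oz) 1 gram = 0.001 kg, so 0.554 gram = 0.554 * 0.001 = 0.000554 kg. 1 oz = 0.028349523 kg, so 0.000554 kg = 0.000554 / 0.028349523 = 0.019541775 oz ≈ 0.01954 oz (4 s.f.). Final answer: 0.01954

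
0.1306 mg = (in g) 0.0001306. Check: 1 mg = 1e-06 kg, so 0.1306 mg = 0.1306 * 1e-06 = 1.306e-07 kg. 1 g = 0.001 kg, so 1.306e-07 kg = 1.306e-07 / 0.001 = 0.0001306 g.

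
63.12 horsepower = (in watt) 4.707e+04. Check: 1 horsepower = 745.69987 W, so 63.12 horsepower = 63.12 * 745.69987 = 47068.576 W. 47068.576 W = 47068.576 watt ≈ 4.707e+04 watt (4 s.f.).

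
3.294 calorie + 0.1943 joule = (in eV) 8.723e+19. Check: 1 calorie = 4.184 J, so 3.294 calorie = 3.294 * 4.184 = 13.782096 J. 0.1943 joule = 0.1943 J. Sum: 13.782096 + 0.1943 = 13.976396 J. 1 eV = 1.6021766e-19 J, so 13.976396 J = 13.976396 / 1.6021766e-19 = 8.7233802e+19 eV ≈ 8.723e+19 eV (4 s.f.).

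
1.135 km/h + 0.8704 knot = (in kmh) 2.747. Check: 1 km/h = 0.27777778 m/s, so 1.135 km/h = 1.135 * 0.27777778 = 0.31527778 m/s. 1 knot = 0.51444444 m/s, so 0.8704 knot = 0.8704 * 0.51444444 = 0.44777244 m/s. Sum: 0.31527778 + 0.44777244 = 0.76305022 m/s. 1 kmh = 0.27777778 m/s, so 0.76305022 m/s = 0.76305022 / 0.27777778 = 2.7469808 kmh ≈ 2.747 kmh (4 s.f.).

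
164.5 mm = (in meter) 0.1645. Check: 1 mm = 0.001 m, so 164.5 mm = 164.5 * 0.001 = 0.1645 m. 0.1645 m = 0.1645 meter.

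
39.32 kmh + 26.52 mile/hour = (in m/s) 22.78. Check: 1 kmh = 0.27777778 m/s, so 39.32 kmh = 39.32 * 0.27777778 = 10.922222 m/s. 1 mile/hour = 0.44704 m/s, so 26.52 mile/hour = 26.52 * 0.44704 = 11.855501 m/s. Sum: 10.922222 + 11.855501 = 22.777723 m/s. Result: 22.777723 m/s ≈ 22.78 m/s (4 s.f.).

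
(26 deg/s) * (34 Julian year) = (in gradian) 1 deg/s = 0.017453293 rad/s, so 26 deg/s = 26 * 0.017453293 = 0.45378561 rad/s. 1 Julian year = 31557600 s, so 34 Julian year = 34 * 31557600 = 1.0729584e+09 s. Combine: 0.45378561 rad/s * 1.0729584e+09 s = 4.8689308e+08 rad. 1 gradian = 0.015707963 rad, so 4.8689308e+08 rad = 4.8689308e+08 / 0.015707963 = 3.0996576e+10 gradian ≈ 3.1e+10 gradian (4 s.f.). Final answer: 3.1e+10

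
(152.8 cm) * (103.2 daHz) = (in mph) 3527. Check: 1 cm = 0.01 m, so 152.8 cm = 152.8 * 0.01 = 1.528 m. 1 daHz = 10 Hz, so 103.2 daHz = 103.2 * 10 = 1032 Hz. Combine: 1.528 m * 1032 Hz = 1576.896 m/s. 1 mph = 0.44704 m/s, so 1576.896 m/s = 1576.896 / 0.44704 = 3527.4159 mph ≈ 3527 mph (4 s.f.).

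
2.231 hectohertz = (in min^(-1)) 1 hectohertz = 100 Hz, so 2.231 hectohertz = 2.231 * 100 = 223.1 Hz. 1 min^(-1) = 0.016666667 Hz, so 223.1 Hz = 223.1 / 0.016666667 = 13386 min^(-1) ≈ 1.339e+04 min^(-1) (4 s.f.). Final answer: 1.339e+04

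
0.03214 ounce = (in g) 0.9112. Check: 1 ounce = 0.028349523 kg, so 0.03214 ounce = 0.03214 * 0.028349523 = 0.00091115367 kg. 1 g = 0.001 kg, so 0.00091115367 kg = 0.00091115367 / 0.001 = 0.91115367 g ≈ 0.9112 g (4 s.f.).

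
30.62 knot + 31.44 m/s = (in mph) 105.6. Check: 1 knot = 0.51444444 m/s, so 30.62 knot = 30.62 * 0.51444444 = 15.752289 m/s. 31.44 m/s is already in m/s. Sum: 15.752289 + 31.44 = 47.192289 m/s. 1 mph = 0.44704 m/s, so 47.192289 m/s = 47.192289 / 0.44704 = 105.56614 mph ≈ 105.6 mph (4 s.f.).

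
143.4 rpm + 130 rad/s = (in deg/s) 8309. Check: 1 rpm = 0.10471976 rad/s, so 143.4 rpm = 143.4 * 0.10471976 = 15.016813 rad/s. 130 rad/s is already in rad/s. Sum: 15.016813 + 130 = 145.01681 rad/s. 1 deg/s = 0.017453293 rad/s, so 145.01681 rad/s = 145.01681 / 0.017453293 = 8308.8513 deg/s ≈ 8309 deg/s (4 s.f.).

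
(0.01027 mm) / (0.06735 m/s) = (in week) 1 mm = 0.001 m, so 0.01027 mm = 0.01027 * 0.001 = 1.027e-05 m. 0.06735 m/s is already in m/s. Combine: 1.027e-05 m / 0.06735 m/s = 0.00015248701 s. 1 week = 604800 s, so 0.00015248701 s = 0.00015248701 / 604800 = 2.5212799e-10 week ≈ 2.521e-10 week (4 s.f.). Final answer: 2.521e-10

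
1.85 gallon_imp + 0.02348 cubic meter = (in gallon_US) 1 gallon_imp = 0.00454609 m^3, so 1.85 gallon_imp = 1.85 * 0.00454609 = 0.0084102665 m^3. 0.02348 cubic meter = 0.02348 m^3. Sum: 0.0084102665 + 0.02348 = 0.031890267 m^3. 1 gallon_US = 0.0037854118 m^3, so 0.031890267 m^3 = 0.031890267 / 0.0037854118 = 8.4245172 gallon_US ≈ 8.425 gallon_US (4 s.f.). Final answer: 8.425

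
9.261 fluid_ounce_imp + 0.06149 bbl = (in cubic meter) 0.01004. Check: 1 fluid_ounce_imp = 2.8413063e-05 m^3, so 9.261 fluid_ounce_imp = 9.261 * 2.8413063e-05 = 0.00026313337 m^3. 1 bbl = 0.15898729 m^3, so 0.06149 bbl = 0.06149 * 0.15898729 = 0.0097761288 m^3. Sum: 0.00026313337 + 0.0097761288 = 0.010039262 m^3. 0.010039262 m^3 = 0.010039262 cubic meter ≈ 0.01004 cubic meter (4 s.f.).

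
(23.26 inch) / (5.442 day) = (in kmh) 4.523e-06. Check: 1 inch = 0.0254 m, so 23.26 inch = 23.26 * 0.0254 = 0.590804 m. 1 day = 86400 s, so 5.442 day = 5.442 * 86400 = 470188.8 s. Combine: 0.590804 m / 470188.8 s = 1.256525e-06 m/s. 1 kmh = 0.27777778 m/s, so 1.256525e-06 m/s = 1.256525e-06 / 0.27777778 = 4.5234901e-06 kmh ≈ 4.523e-06 kmh (4 s.f.).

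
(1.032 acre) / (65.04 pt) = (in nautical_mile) 98.28. Check: 1 acre = 4046.8564 m^2, so 1.032 acre = 1.032 * 4046.8564 = 4176.3558 m^2. 1 pt = 0.00035277778 m, so 65.04 pt = 65.04 * 0.00035277778 = 0.022944667 m. Combine: 4176.3558 m^2 / 0.022944667 m = 182018.59 m. 1 nautical_mile = 1852 m, so 182018.59 m = 182018.59 / 1852 = 98.282175 nautical_mile ≈ 98.28 nautical_mile (4 s.f.).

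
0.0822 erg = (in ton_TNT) 1.965e-18. Check: 1 erg = 1e-07 J, so 0.0822 erg = 0.0822 * 1e-07 = 8.22e-09 J. 1 ton_TNT = 4.184e+09 J, so 8.22e-09 J = 8.22e-09 / 4.184e+09 = 1.9646272e-18 ton_TNT ≈ 1.965e-18 ton_TNT (4 s.f.).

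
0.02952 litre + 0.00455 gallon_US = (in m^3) 1 litre = 0.001 m^3, so 0.02952 litre = 0.02952 * 0.001 = 2.952e-05 m^3. 1 gallon_US = 0.0037854118 m^3, so 0.00455 gallon_US = 0.00455 * 0.0037854118 = 1.7223624e-05 m^3. Sum: 2.952e-05 + 1.7223624e-05 = 4.6743624e-05 m^3. Result: 4.6743624e-05 m^3 ≈ 4.674e-05 m^3 (4 s.f.). Final answer: 4.674e-05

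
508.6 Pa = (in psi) 0.07377. Check: 1 psi = 6894.7573 Pa, so 508.6 Pa = 508.6 / 6894.7573 = 0.073766193 psi ≈ 0.07377 psi (4 s.f.).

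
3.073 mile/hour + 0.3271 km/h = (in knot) 2.847. Check: 1 mile/hour = 0.44704 m/s, so 3.073 mile/hour = 3.073 * 0.44704 = 1.3737539 m/s. 1 km/h = 0.27777778 m/s, so 0.3271 km/h = 0.3271 * 0.27777778 = 0.090861111 m/s. Sum: 1.3737539 + 0.090861111 = 1.464615 m/s. 1 knot = 0.51444444 m/s, so 1.464615 m/s = 1.464615 / 0.51444444 = 2.8469839 knot ≈ 2.847 knot (4 s.f.).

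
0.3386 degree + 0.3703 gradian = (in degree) 1 degree = 0.017453293 rad, so 0.3386 degree = 0.3386 * 0.017453293 = 0.0059096848 rad. 1 gradian = 0.015707963 rad, so 0.3703 gradian = 0.3703 * 0.015707963 = 0.0058166588 rad. Sum: 0.0059096848 + 0.0058166588 = 0.011726344 rad. 1 degree = 0.017453293 rad, so 0.011726344 rad = 0.011726344 / 0.017453293 = 0.67187 degree ≈ 0.6719 degree (4 s.f.). Final answer: 0.6719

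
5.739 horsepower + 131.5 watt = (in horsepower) 5.915. Check: 1 horsepower = 745.69987 W, so 5.739 horsepower = 5.739 * 745.69987 = 4279.5716 W. 131.5 watt = 131.5 W. Sum: 4279.5716 + 131.5 = 4411.0716 W. 1 horsepower = 745.69987 W, so 4411.0716 W = 4411.0716 / 745.69987 = 5.9153444 horsepower ≈ 5.915 horsepower (4 s.f.).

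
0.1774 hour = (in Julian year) 1 hour = 3600 s, so 0.1774 hour = 0.1774 * 3600 = 638.64 s. 1 Julian year = 31557600 s, so 638.64 s = 638.64 / 31557600 = 2.023728e-05 Julian year ≈ 2.024e-05 Julian year (4 s.f.). Final answer: 2.024e-05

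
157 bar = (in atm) 154.9. Check: 1 bar = 100000 Pa, so 157 bar = 157 * 100000 = 15700000 Pa. 1 atm = 101325 Pa, so 15700000 Pa = 15700000 / 101325 = 154.94695 atm ≈ 154.9 atm (4 s.f.).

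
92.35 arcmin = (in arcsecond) 5541. Check: 1 arcmin = 0.00029088821 rad, so 92.35 arcmin = 92.35 * 0.00029088821 = 0.026863526 rad. 1 arcsecond = 4.8481368e-06 rad, so 0.026863526 rad = 0.026863526 / 4.8481368e-06 = 5541 arcsecond.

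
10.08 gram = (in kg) 0.01008. Check: 1 gram = 0.001 kg, so 10.08 gram = 10.08 * 0.001 = 0.01008 kg. Result: 0.01008 kg.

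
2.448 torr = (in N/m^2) 1 torr = 133.32237 Pa, so 2.448 torr = 2.448 * 133.32237 = 326.37316 Pa. 326.37316 Pa = 326.37316 N/m^2 ≈ 326.4 N/m^2 (4 s.f.). Final answer: 326.4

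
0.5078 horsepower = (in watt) 378.7. Check: 1 horsepower = 745.69987 W, so 0.5078 horsepower = 0.5078 * 745.69987 = 378.66639 W. 378.66639 W = 378.66639 watt ≈ 378.7 watt (4 s.f.).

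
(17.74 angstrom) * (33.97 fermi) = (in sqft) 6.487e-22. Check: 1 angstrom = 1e-10 m, so 17.74 angstrom = 17.74 * 1e-10 = 1.774e-09 m. 1 fermi = 1e-15 m, so 33.97 fermi = 33.97 * 1e-15 = 3.397e-14 m. Combine: 1.774e-09 m * 3.397e-14 m = 6.026278e-23 m^2. 1 sqft = 0.09290304 m^2, so 6.026278e-23 m^2 = 6.026278e-23 / 0.09290304 = 6.4866317e-22 sqft ≈ 6.487e-22 sqft (4 s.f.).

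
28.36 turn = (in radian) 1 turn = 6.2831853 rad, so 28.36 turn = 28.36 * 6.2831853 = 178.19114 rad. 178.19114 rad = 178.19114 radian ≈ 178.2 radian (4 s.f.). Final answer: 178.2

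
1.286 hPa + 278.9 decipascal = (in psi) 0.0227. Check: 1 hPa = 100 Pa, so 1.286 hPa = 1.286 * 100 = 128.6 Pa. 1 decipascal = 0.1 Pa, so 278.9 decipascal = 278.9 * 0.1 = 27.89 Pa. Sum: 128.6 + 27.89 = 156.49 Pa. 1 psi = 6894.7573 Pa, so 156.49 Pa = 156.49 / 6894.7573 = 0.022696956 psi ≈ 0.0227 psi (4 s.f.).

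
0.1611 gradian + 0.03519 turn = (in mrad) 223.6. Check: 1 gradian = 0.015707963 rad, so 0.1611 gradian = 0.1611 * 0.015707963 = 0.0025305529 rad. 1 turn = 6.2831853 rad, so 0.03519 turn = 0.03519 * 6.2831853 = 0.22110529 rad. Sum: 0.0025305529 + 0.22110529 = 0.22363584 rad. 1 mrad = 0.001 rad, so 0.22363584 rad = 0.22363584 / 0.001 = 223.63584 mrad ≈ 223.6 mrad (4 s.f.).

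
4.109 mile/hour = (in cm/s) 183.7. Check: 1 mile/hour = 0.44704 m/s, so 4.109 mile/hour = 4.109 * 0.44704 = 1.8368874 m/s. 1 cm/s = 0.01 m/s, so 1.8368874 m/s = 1.8368874 / 0.01 = 183.68874 cm/s ≈ 183.7 cm/s (4 s.f.).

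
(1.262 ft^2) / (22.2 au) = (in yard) 1 ft^2 = 0.09290304 m^2, so 1.262 ft^2 = 1.262 * 0.09290304 = 0.11724364 m^2. 1 au = 1.4959787e+11 m, so 22.2 au = 22.2 * 1.4959787e+11 = 3.3210727e+12 m. Combine: 0.11724364 m^2 / 3.3210727e+12 m = 3.5302942e-14 m. 1 yard = 0.9144 m, so 3.5302942e-14 m = 3.5302942e-14 / 0.9144 = 3.8607766e-14 yard ≈ 3.861e-14 yard (4 s.f.). Final answer: 3.861e-14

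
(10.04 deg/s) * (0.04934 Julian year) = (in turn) 1 deg/s = 0.017453293 rad/s, so 10.04 deg/s = 10.04 * 0.017453293 = 0.17523106 rad/s. 1 Julian year = 31557600 s, so 0.04934 Julian year = 0.04934 * 31557600 = 1557052 s. Combine: 0.17523106 rad/s * 1557052 s = 272843.86 rad. 1 turn = 6.2831853 rad, so 272843.86 rad = 272843.86 / 6.2831853 = 43424.45 turn ≈ 4.342e+04 turn (4 s.f.). Final answer: 4.342e+04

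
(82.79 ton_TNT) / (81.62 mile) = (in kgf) 1 ton_TNT = 4.184e+09 J, so 82.79 ton_TNT = 82.79 * 4.184e+09 = 3.4639336e+11 J. 1 mile = 1609.344 m, so 81.62 mile = 81.62 * 1609.344 = 131354.66 m. Combine: 3.4639336e+11 J / 131354.66 m = 2637084.7 N. 1 kgf = 9.80665 N, so 2637084.7 N = 2637084.7 / 9.80665 = 268907.8 kgf ≈ 2.689e+05 kgf (4 s.f.). Final answer: 2.689e+05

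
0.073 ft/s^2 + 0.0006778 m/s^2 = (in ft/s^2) 1 ft/s^2 = 0.3048 m/s^2, so 0.073 ft/s^2 = 0.073 * 0.3048 = 0.0222504 m/s^2. 0.0006778 m/s^2 is already in m/s^2. Sum: 0.0222504 + 0.0006778 = 0.0229282 m/s^2. 1 ft/s^2 = 0.3048 m/s^2, so 0.0229282 m/s^2 = 0.0229282 / 0.3048 = 0.075223753 ft/s^2 ≈ 0.07522 ft/s^2 (4 s.f.). Final answer: 0.07522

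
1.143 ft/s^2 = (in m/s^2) 0.3484. Check: 1 ft/s^2 = 0.3048 m/s^2, so 1.143 ft/s^2 = 1.143 * 0.3048 = 0.3483864 m/s^2. Result: 0.3483864 m/s^2 ≈ 0.3484 m/s^2 (4 s.f.).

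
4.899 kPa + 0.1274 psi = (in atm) 0.05702. Check: 1 kPa = 1000 Pa, so 4.899 kPa = 4.899 * 1000 = 4899 Pa. 1 psi = 6894.7573 Pa, so 0.1274 psi = 0.1274 * 6894.7573 = 878.39208 Pa. Sum: 4899 + 878.39208 = 5777.3921 Pa. 1 atm = 101325 Pa, so 5777.3921 Pa = 5777.3921 / 101325 = 0.057018427 atm ≈ 0.05702 atm (4 s.f.).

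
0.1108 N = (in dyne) 1 dyne = 1e-05 N, so 0.1108 N = 0.1108 / 1e-05 = 11080 dyne ≈ 1.108e+04 dyne (4 s.f.). Final answer: 1.108e+04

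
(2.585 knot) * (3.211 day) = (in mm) 1 knot = 0.51444444 m/s, so 2.585 knot = 2.585 * 0.51444444 = 1.3298389 m/s. 1 day = 86400 s, so 3.211 day = 3.211 * 86400 = 277430.4 s. Combine: 1.3298389 m/s * 277430.4 s = 368937.73 m. 1 mm = 0.001 m, so 368937.73 m = 368937.73 / 0.001 = 3.6893773e+08 mm ≈ 3.689e+08 mm (4 s.f.). Final answer: 3.689e+08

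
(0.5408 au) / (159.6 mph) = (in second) 1.134e+09. Check: 1 au = 1.4959787e+11 m, so 0.5408 au = 0.5408 * 1.4959787e+11 = 8.0902528e+10 m. 1 mph = 0.44704 m/s, so 159.6 mph = 159.6 * 0.44704 = 71.347584 m/s. Combine: 8.0902528e+10 m / 71.347584 m/s = 1.1339211e+09 s. 1.1339211e+09 s = 1.1339211e+09 second ≈ 1.134e+09 second (4 s.f.).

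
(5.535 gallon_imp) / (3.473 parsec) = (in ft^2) 2.527e-18. Check: 1 gallon_imp = 0.00454609 m^3, so 5.535 gallon_imp = 5.535 * 0.00454609 = 0.025162608 m^3. 1 parsec = 3.0856776e+16 m, so 3.473 parsec = 3.473 * 3.0856776e+16 = 1.0716558e+17 m. Combine: 0.025162608 m^3 / 1.0716558e+17 m = 2.3480121e-19 m^2. 1 ft^2 = 0.09290304 m^2, so 2.3480121e-19 m^2 = 2.3480121e-19 / 0.09290304 = 2.5273792e-18 ft^2 ≈ 2.527e-18 ft^2 (4 s.f.).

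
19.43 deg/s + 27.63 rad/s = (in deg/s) 1 deg/s = 0.017453293 rad/s, so 19.43 deg/s = 19.43 * 0.017453293 = 0.33911747 rad/s. 27.63 rad/s is already in rad/s. Sum: 0.33911747 + 27.63 = 27.969117 rad/s. 1 deg/s = 0.017453293 rad/s, so 27.969117 rad/s = 27.969117 / 0.017453293 = 1602.5124 deg/s ≈ 1603 deg/s (4 s.f.). Final answer: 1603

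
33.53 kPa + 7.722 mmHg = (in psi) 1 kPa = 1000 Pa, so 33.53 kPa = 33.53 * 1000 = 33530 Pa. 1 mmHg = 133.32237 Pa, so 7.722 mmHg = 7.722 * 133.32237 = 1029.5153 Pa. Sum: 33530 + 1029.5153 = 34559.515 Pa. 1 psi = 6894.7573 Pa, so 34559.515 Pa = 34559.515 / 6894.7573 = 5.0124339 psi ≈ 5.012 psi (4 s.f.). Final answer: 5.012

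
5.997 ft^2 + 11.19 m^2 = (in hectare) 0.001175. Check: 1 ft^2 = 0.09290304 m^2, so 5.997 ft^2 = 5.997 * 0.09290304 = 0.55713953 m^2. 11.19 m^2 is already in m^2. Sum: 0.55713953 + 11.19 = 11.74714 m^2. 1 hectare = 10000 m^2, so 11.74714 m^2 = 11.74714 / 10000 = 0.001174714 hectare ≈ 0.001175 hectare (4 s.f.).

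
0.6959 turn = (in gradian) 278.4. Check: 1 turn = 6.2831853 rad, so 0.6959 turn = 0.6959 * 6.2831853 = 4.3724687 rad. 1 gradian = 0.015707963 rad, so 4.3724687 rad = 4.3724687 / 0.015707963 = 278.36 gradian ≈ 278.4 gradian (4 s.f.).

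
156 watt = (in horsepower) 0.2092. Check: 156 watt = 156 W. 1 horsepower = 745.69987 W, so 156 W = 156 / 745.69987 = 0.20919945 horsepower ≈ 0.2092 horsepower (4 s.f.).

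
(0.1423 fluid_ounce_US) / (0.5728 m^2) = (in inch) 1 fluid_ounce_US = 2.957353e-05 m^3, so 0.1423 fluid_ounce_US = 0.1423 * 2.957353e-05 = 4.2083133e-06 m^3. 0.5728 m^2 is already in m^2. Combine: 4.2083133e-06 m^3 / 0.5728 m^2 = 7.3469156e-06 m. 1 inch = 0.0254 m, so 7.3469156e-06 m = 7.3469156e-06 / 0.0254 = 0.00028924865 inch ≈ 0.0002892 inch (4 s.f.). Final answer: 0.0002892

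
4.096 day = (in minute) 1 day = 86400 s, so 4.096 day = 4.096 * 86400 = 353894.4 s. 1 minute = 60 s, so 353894.4 s = 353894.4 / 60 = 5898.24 minute ≈ 5898 minute (4 s.f.). Final answer: 5898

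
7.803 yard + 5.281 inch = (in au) 4.859e-11. Check: 1 yard = 0.9144 m, so 7.803 yard = 7.803 * 0.9144 = 7.1350632 m. 1 inch = 0.0254 m, so 5.281 inch = 5.281 * 0.0254 = 0.1341374 m. Sum: 7.1350632 + 0.1341374 = 7.2692006 m. 1 au = 1.4959787e+11 m, so 7.2692006 m = 7.2692006 / 1.4959787e+11 = 4.8591605e-11 au ≈ 4.859e-11 au (4 s.f.).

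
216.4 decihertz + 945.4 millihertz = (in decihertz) 1 decihertz = 0.1 Hz, so 216.4 decihertz = 216.4 * 0.1 = 21.64 Hz. 1 millihertz = 0.001 Hz, so 945.4 millihertz = 945.4 * 0.001 = 0.9454 Hz. Sum: 21.64 + 0.9454 = 22.5854 Hz. 1 decihertz = 0.1 Hz, so 22.5854 Hz = 22.5854 / 0.1 = 225.854 decihertz ≈ 225.9 decihertz (4 s.f.). Final answer: 225.9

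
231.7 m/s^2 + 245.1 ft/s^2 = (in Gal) 3.064e+04. Check: 231.7 m/s^2 is already in m/s^2. 1 ft/s^2 = 0.3048 m/s^2, so 245.1 ft/s^2 = 245.1 * 0.3048 = 74.70648 m/s^2. Sum: 231.7 + 74.70648 = 306.40648 m/s^2. 1 Gal = 0.01 m/s^2, so 306.40648 m/s^2 = 306.40648 / 0.01 = 30640.648 Gal ≈ 3.064e+04 Gal (4 s.f.).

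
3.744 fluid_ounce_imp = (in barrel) 1 fluid_ounce_imp = 2.8413063e-05 m^3, so 3.744 fluid_ounce_imp = 3.744 * 2.8413063e-05 = 0.00010637851 m^3. 1 barrel = 0.15898729 m^3, so 0.00010637851 m^3 = 0.00010637851 / 0.15898729 = 0.00066910067 barrel ≈ 0.0006691 barrel (4 s.f.). Final answer: 0.0006691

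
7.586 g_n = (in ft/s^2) 1 g_n = 9.80665 m/s^2, so 7.586 g_n = 7.586 * 9.80665 = 74.393247 m/s^2. 1 ft/s^2 = 0.3048 m/s^2, so 74.393247 m/s^2 = 74.393247 / 0.3048 = 244.07233 ft/s^2 ≈ 244.1 ft/s^2 (4 s.f.). Final answer: 244.1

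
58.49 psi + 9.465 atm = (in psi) 1 psi = 6894.7573 Pa, so 58.49 psi = 58.49 * 6894.7573 = 403274.35 Pa. 1 atm = 101325 Pa, so 9.465 atm = 9.465 * 101325 = 959041.12 Pa. Sum: 403274.35 + 959041.12 = 1362315.5 Pa. 1 psi = 6894.7573 Pa, so 1362315.5 Pa = 1362315.5 / 6894.7573 = 197.58716 psi ≈ 197.6 psi (4 s.f.). Final answer: 197.6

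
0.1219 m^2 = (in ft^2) 1.312. Check: 1 ft^2 = 0.09290304 m^2, so 0.1219 m^2 = 0.1219 / 0.09290304 = 1.3121207 ft^2 ≈ 1.312 ft^2 (4 s.f.).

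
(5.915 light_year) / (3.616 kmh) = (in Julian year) 1.765e+09. Check: 1 light_year = 9.4607305e+15 m, so 5.915 light_year = 5.915 * 9.4607305e+15 = 5.5960221e+16 m. 1 kmh = 0.27777778 m/s, so 3.616 kmh = 3.616 * 0.27777778 = 1.0044444 m/s. Combine: 5.5960221e+16 m / 1.0044444 m/s = 5.5712609e+16 s. 1 Julian year = 31557600 s, so 5.5712609e+16 s = 5.5712609e+16 / 31557600 = 1.7654261e+09 Julian year ≈ 1.765e+09 Julian year (4 s.f.).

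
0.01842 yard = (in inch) 0.6631. Check: 1 yard = 0.9144 m, so 0.01842 yard = 0.01842 * 0.9144 = 0.016843248 m. 1 inch = 0.0254 m, so 0.016843248 m = 0.016843248 / 0.0254 = 0.66312 inch ≈ 0.6631 inch (4 s.f.).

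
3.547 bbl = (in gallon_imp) 1 bbl = 0.15898729 m^3, so 3.547 bbl = 3.547 * 0.15898729 = 0.56392794 m^3. 1 gallon_imp = 0.00454609 m^3, so 0.56392794 m^3 = 0.56392794 / 0.00454609 = 124.0468 gallon_imp ≈ 124 gallon_imp (4 s.f.). Final answer: 124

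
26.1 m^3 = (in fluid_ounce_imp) 9.186e+05. Check: 1 fluid_ounce_imp = 2.8413063e-05 m^3, so 26.1 m^3 = 26.1 / 2.8413063e-05 = 918591.58 fluid_ounce_imp ≈ 9.186e+05 fluid_ounce_imp (4 s.f.).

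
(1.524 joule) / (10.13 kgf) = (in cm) 1.534. Check: 1.524 joule = 1.524 J. 1 kgf = 9.80665 N, so 10.13 kgf = 10.13 * 9.80665 = 99.341364 N. Combine: 1.524 J / 99.341364 N = 0.015341042 m. 1 cm = 0.01 m, so 0.015341042 m = 0.015341042 / 0.01 = 1.5341042 cm ≈ 1.534 cm (4 s.f.).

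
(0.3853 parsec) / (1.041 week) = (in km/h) 6.798e+10. Check: 1 parsec = 3.0856776e+16 m, so 0.3853 parsec = 0.3853 * 3.0856776e+16 = 1.1889116e+16 m. 1 week = 604800 s, so 1.041 week = 1.041 * 604800 = 629596.8 s. Combine: 1.1889116e+16 m / 629596.8 s = 1.8883698e+10 m/s. 1 km/h = 0.27777778 m/s, so 1.8883698e+10 m/s = 1.8883698e+10 / 0.27777778 = 6.7981312e+10 km/h ≈ 6.798e+10 km/h (4 s.f.).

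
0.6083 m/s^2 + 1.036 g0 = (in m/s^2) 10.77. Check: 0.6083 m/s^2 is already in m/s^2. 1 g0 = 9.80665 m/s^2, so 1.036 g0 = 1.036 * 9.80665 = 10.159689 m/s^2. Sum: 0.6083 + 10.159689 = 10.767989 m/s^2. Result: 10.767989 m/s^2 ≈ 10.77 m/s^2 (4 s.f.).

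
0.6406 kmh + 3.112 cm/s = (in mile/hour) 1 kmh = 0.27777778 m/s, so 0.6406 kmh = 0.6406 * 0.27777778 = 0.17794444 m/s. 1 cm/s = 0.01 m/s, so 3.112 cm/s = 3.112 * 0.01 = 0.03112 m/s. Sum: 0.17794444 + 0.03112 = 0.20906444 m/s. 1 mile/hour = 0.44704 m/s, so 0.20906444 m/s = 0.20906444 / 0.44704 = 0.46766384 mile/hour ≈ 0.4677 mile/hour (4 s.f.). Final answer: 0.4677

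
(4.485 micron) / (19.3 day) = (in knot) 5.228e-12. Check: 1 micron = 1e-06 m, so 4.485 micron = 4.485 * 1e-06 = 4.485e-06 m. 1 day = 86400 s, so 19.3 day = 19.3 * 86400 = 1667520 s. Combine: 4.485e-06 m / 1667520 s = 2.6896229e-12 m/s. 1 knot = 0.51444444 m/s, so 2.6896229e-12 m/s = 2.6896229e-12 / 0.51444444 = 5.2282087e-12 knot ≈ 5.228e-12 knot (4 s.f.).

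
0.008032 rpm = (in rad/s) 0.0008411. Check: 1 rpm = 0.10471976 rad/s, so 0.008032 rpm = 0.008032 * 0.10471976 = 0.00084110907 rad/s. Result: 0.00084110907 rad/s ≈ 0.0008411 rad/s (4 s.f.).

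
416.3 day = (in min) 5.995e+05. Check: 1 day = 86400 s, so 416.3 day = 416.3 * 86400 = 35968320 s. 1 min = 60 s, so 35968320 s = 35968320 / 60 = 599472 min ≈ 5.995e+05 min (4 s.f.).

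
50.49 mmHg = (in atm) 0.06643. Check: 1 mmHg = 133.32237 Pa, so 50.49 mmHg = 50.49 * 133.32237 = 6731.4464 Pa. 1 atm = 101325 Pa, so 6731.4464 Pa = 6731.4464 / 101325 = 0.066434211 atm ≈ 0.06643 atm (4 s.f.).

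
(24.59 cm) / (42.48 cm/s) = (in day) 6.7e-06. Check: 1 cm = 0.01 m, so 24.59 cm = 24.59 * 0.01 = 0.2459 m. 1 cm/s = 0.01 m/s, so 42.48 cm/s = 42.48 * 0.01 = 0.4248 m/s. Combine: 0.2459 m / 0.4248 m/s = 0.57886064 s. 1 day = 86400 s, so 0.57886064 s = 0.57886064 / 86400 = 6.6997759e-06 day ≈ 6.7e-06 day (4 s.f.).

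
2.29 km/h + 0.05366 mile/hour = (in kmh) 1 km/h = 0.27777778 m/s, so 2.29 km/h = 2.29 * 0.27777778 = 0.63611111 m/s. 1 mile/hour = 0.44704 m/s, so 0.05366 mile/hour = 0.05366 * 0.44704 = 0.023988166 m/s. Sum: 0.63611111 + 0.023988166 = 0.66009928 m/s. 1 kmh = 0.27777778 m/s, so 0.66009928 m/s = 0.66009928 / 0.27777778 = 2.3763574 kmh ≈ 2.376 kmh (4 s.f.). Final answer: 2.376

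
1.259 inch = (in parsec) 1 inch = 0.0254 m, so 1.259 inch = 1.259 * 0.0254 = 0.0319786 m. 1 parsec = 3.0856776e+16 m, so 0.0319786 m = 0.0319786 / 3.0856776e+16 = 1.0363558e-18 parsec ≈ 1.036e-18 parsec (4 s.f.). Final answer: 1.036e-18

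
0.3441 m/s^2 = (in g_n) 1 g_n = 9.80665 m/s^2, so 0.3441 m/s^2 = 0.3441 / 9.80665 = 0.035088435 g_n ≈ 0.03509 g_n (4 s.f.). Final answer: 0.03509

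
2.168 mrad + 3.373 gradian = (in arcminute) 189.6. Check: 1 mrad = 0.001 rad, so 2.168 mrad = 2.168 * 0.001 = 0.002168 rad. 1 gradian = 0.015707963 rad, so 3.373 gradian = 3.373 * 0.015707963 = 0.05298296 rad. Sum: 0.002168 + 0.05298296 = 0.05515096 rad. 1 arcminute = 0.00029088821 rad, so 0.05515096 rad = 0.05515096 / 0.00029088821 = 189.59503 arcminute ≈ 189.6 arcminute (4 s.f.).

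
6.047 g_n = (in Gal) 1 g_n = 9.80665 m/s^2, so 6.047 g_n = 6.047 * 9.80665 = 59.300813 m/s^2. 1 Gal = 0.01 m/s^2, so 59.300813 m/s^2 = 59.300813 / 0.01 = 5930.0813 Gal ≈ 5930 Gal (4 s.f.). Final answer: 5930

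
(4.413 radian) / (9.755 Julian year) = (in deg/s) 4.413 radian = 4.413 rad. 1 Julian year = 31557600 s, so 9.755 Julian year = 9.755 * 31557600 = 3.0784439e+08 s. Combine: 4.413 rad / 3.0784439e+08 s = 1.4335165e-08 rad/s. 1 deg/s = 0.017453293 rad/s, so 1.4335165e-08 rad/s = 1.4335165e-08 / 0.017453293 = 8.2134444e-07 deg/s ≈ 8.213e-07 deg/s (4 s.f.). Final answer: 8.213e-07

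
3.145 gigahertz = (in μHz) 3.145e+15. Check: 1 gigahertz = 1e+09 Hz, so 3.145 gigahertz = 3.145 * 1e+09 = 3.145e+09 Hz. 1 μHz = 1e-06 Hz, so 3.145e+09 Hz = 3.145e+09 / 1e-06 = 3.145e+15 μHz.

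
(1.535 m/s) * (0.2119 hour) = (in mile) 1.535 m/s is already in m/s. 1 hour = 3600 s, so 0.2119 hour = 0.2119 * 3600 = 762.84 s. Combine: 1.535 m/s * 762.84 s = 1170.9594 m. 1 mile = 1609.344 m, so 1170.9594 m = 1170.9594 / 1609.344 = 0.72760044 mile ≈ 0.7276 mile (4 s.f.). Final answer: 0.7276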